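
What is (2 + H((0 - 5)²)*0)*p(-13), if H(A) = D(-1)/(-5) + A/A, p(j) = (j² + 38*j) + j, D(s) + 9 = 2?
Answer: -676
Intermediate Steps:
D(s) = -7 (D(s) = -9 + 2 = -7)
p(j) = j² + 39*j
H(A) = 12/5 (H(A) = -7/(-5) + A/A = -7*(-⅕) + 1 = 7/5 + 1 = 12/5)
(2 + H((0 - 5)²)*0)*p(-13) = (2 + (12/5)*0)*(-13*(39 - 13)) = (2 + 0)*(-13*26) = 2*(-338) = -676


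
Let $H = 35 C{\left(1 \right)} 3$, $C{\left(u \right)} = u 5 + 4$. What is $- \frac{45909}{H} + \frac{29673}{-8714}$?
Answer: $- \frac{47565779}{914970} \approx -51.986$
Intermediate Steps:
$C{\left(u \right)} = 4 + 5 u$ ($C{\left(u \right)} = 5 u + 4 = 4 + 5 u$)
$H = 945$ ($H = 35 \left(4 + 5 \cdot 1\right) 3 = 35 \left(4 + 5\right) 3 = 35 \cdot 9 \cdot 3 = 315 \cdot 3 = 945$)
$- \frac{45909}{H} + \frac{29673}{-8714} = - \frac{45909}{945} + \frac{29673}{-8714} = \left(-45909\right) \frac{1}{945} + 29673 \left(- \frac{1}{8714}\right) = - \frac{5101}{105} - \frac{29673}{8714} = - \frac{47565779}{914970}$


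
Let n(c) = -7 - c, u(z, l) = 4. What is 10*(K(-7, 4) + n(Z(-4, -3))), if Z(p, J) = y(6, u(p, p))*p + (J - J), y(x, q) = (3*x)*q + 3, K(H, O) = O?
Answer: 2970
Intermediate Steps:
y(x, q) = 3 + 3*q*x (y(x, q) = 3*q*x + 3 = 3 + 3*q*x)
Z(p, J) = 75*p (Z(p, J) = (3 + 3*4*6)*p + (J - J) = (3 + 72)*p + 0 = 75*p + 0 = 75*p)
10*(K(-7, 4) + n(Z(-4, -3))) = 10*(4 + (-7 - 75*(-4))) = 10*(4 + (-7 - 1*(-300))) = 10*(4 + (-7 + 300)) = 10*(4 + 293) = 10*297 = 2970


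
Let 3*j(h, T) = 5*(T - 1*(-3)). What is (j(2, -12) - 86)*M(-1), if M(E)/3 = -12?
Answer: 3636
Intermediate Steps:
M(E) = -36 (M(E) = 3*(-12) = -36)
j(h, T) = 5 + 5*T/3 (j(h, T) = (5*(T - 1*(-3)))/3 = (5*(T + 3))/3 = (5*(3 + T))/3 = (15 + 5*T)/3 = 5 + 5*T/3)
(j(2, -12) - 86)*M(-1) = ((5 + (5/3)*(-12)) - 86)*(-36) = ((5 - 20) - 86)*(-36) = (-15 - 86)*(-36) = -101*(-36) = 3636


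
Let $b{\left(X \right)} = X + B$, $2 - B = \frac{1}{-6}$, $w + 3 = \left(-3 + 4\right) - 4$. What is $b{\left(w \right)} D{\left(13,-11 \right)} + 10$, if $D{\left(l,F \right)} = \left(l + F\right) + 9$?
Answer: $- \frac{193}{6} \approx -32.167$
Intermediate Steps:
$D{\left(l,F \right)} = 9 + F + l$ ($D{\left(l,F \right)} = \left(F + l\right) + 9 = 9 + F + l$)
$w = -6$ ($w = -3 + \left(\left(-3 + 4\right) - 4\right) = -3 + \left(1 - 4\right) = -3 - 3 = -6$)
$B = \frac{13}{6}$ ($B = 2 - \frac{1}{-6} = 2 - - \frac{1}{6} = 2 + \frac{1}{6} = \frac{13}{6} \approx 2.1667$)
$b{\left(X \right)} = \frac{13}{6} + X$ ($b{\left(X \right)} = X + \frac{13}{6} = \frac{13}{6} + X$)
$b{\left(w \right)} D{\left(13,-11 \right)} + 10 = \left(\frac{13}{6} - 6\right) \left(9 - 11 + 13\right) + 10 = \left(- \frac{23}{6}\right) 11 + 10 = - \frac{253}{6} + 10 = - \frac{193}{6}$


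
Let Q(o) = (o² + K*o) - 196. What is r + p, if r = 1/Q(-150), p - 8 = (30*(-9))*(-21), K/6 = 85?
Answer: 307724887/54196 ≈ 5678.0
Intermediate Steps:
K = 510 (K = 6*85 = 510)
Q(o) = -196 + o² + 510*o (Q(o) = (o² + 510*o) - 196 = -196 + o² + 510*o)
p = 5678 (p = 8 + (30*(-9))*(-21) = 8 - 270*(-21) = 8 + 5670 = 5678)
r = -1/54196 (r = 1/(-196 + (-150)² + 510*(-150)) = 1/(-196 + 22500 - 76500) = 1/(-54196) = -1/54196 ≈ -1.8452e-5)
r + p = -1/54196 + 5678 = 307724887/54196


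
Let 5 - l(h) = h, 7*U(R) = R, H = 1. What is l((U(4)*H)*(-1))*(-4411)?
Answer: -172029/7 ≈ -24576.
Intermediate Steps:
U(R) = R/7
l(h) = 5 - h
l((U(4)*H)*(-1))*(-4411) = (5 - ((1/7)*4)*1*(-1))*(-4411) = (5 - (4/7)*1*(-1))*(-4411) = (5 - 4*(-1)/7)*(-4411) = (5 - 1*(-4/7))*(-4411) = (5 + 4/7)*(-4411) = (39/7)*(-4411) = -172029/7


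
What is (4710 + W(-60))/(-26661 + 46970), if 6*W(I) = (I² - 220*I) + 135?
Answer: 655/1766 ≈ 0.37089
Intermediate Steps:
W(I) = 45/2 - 110*I/3 + I²/6 (W(I) = ((I² - 220*I) + 135)/6 = (135 + I² - 220*I)/6 = 45/2 - 110*I/3 + I²/6)
(4710 + W(-60))/(-26661 + 46970) = (4710 + (45/2 - 110/3*(-60) + (⅙)*(-60)²))/(-26661 + 46970) = (4710 + (45/2 + 2200 + (⅙)*3600))/20309 = (4710 + (45/2 + 2200 + 600))*(1/20309) = (4710 + 5645/2)*(1/20309) = (15065/2)*(1/20309) = 655/1766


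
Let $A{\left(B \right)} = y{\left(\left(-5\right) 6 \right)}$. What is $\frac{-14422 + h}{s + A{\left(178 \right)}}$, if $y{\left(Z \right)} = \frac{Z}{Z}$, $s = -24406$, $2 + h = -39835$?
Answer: $\frac{54259}{24405} \approx 2.2233$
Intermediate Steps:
$h = -39837$ ($h = -2 - 39835 = -39837$)
$y{\left(Z \right)} = 1$
$A{\left(B \right)} = 1$
$\frac{-14422 + h}{s + A{\left(178 \right)}} = \frac{-14422 - 39837}{-24406 + 1} = - \frac{54259}{-24405} = \left(-54259\right) \left(- \frac{1}{24405}\right) = \frac{54259}{24405}$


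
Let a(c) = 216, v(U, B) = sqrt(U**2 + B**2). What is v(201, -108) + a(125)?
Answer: 216 + 3*sqrt(5785) ≈ 444.18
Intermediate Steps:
v(U, B) = sqrt(B**2 + U**2)
v(201, -108) + a(125) = sqrt((-108)**2 + 201**2) + 216 = sqrt(11664 + 40401) + 216 = sqrt(52065) + 216 = 3*sqrt(5785) + 216 = 216 + 3*sqrt(5785)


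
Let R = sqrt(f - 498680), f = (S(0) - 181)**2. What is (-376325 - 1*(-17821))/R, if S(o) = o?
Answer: 358504*I*sqrt(465919)/465919 ≈ 525.22*I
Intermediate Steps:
f = 32761 (f = (0 - 181)**2 = (-181)**2 = 32761)
R = I*sqrt(465919) (R = sqrt(32761 - 498680) = sqrt(-465919) = I*sqrt(465919) ≈ 682.58*I)
(-376325 - 1*(-17821))/R = (-376325 - 1*(-17821))/((I*sqrt(465919))) = (-376325 + 17821)*(-I*sqrt(465919)/465919) = -(-358504)*I*sqrt(465919)/465919 = 358504*I*sqrt(465919)/465919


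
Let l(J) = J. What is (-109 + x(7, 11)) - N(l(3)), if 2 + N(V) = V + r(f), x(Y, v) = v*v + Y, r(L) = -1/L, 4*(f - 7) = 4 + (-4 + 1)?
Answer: 526/29 ≈ 18.138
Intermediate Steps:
f = 29/4 (f = 7 + (4 + (-4 + 1))/4 = 7 + (4 - 3)/4 = 7 + (1/4)*1 = 7 + 1/4 = 29/4 ≈ 7.2500)
x(Y, v) = Y + v**2 (x(Y, v) = v**2 + Y = Y + v**2)
N(V) = -62/29 + V (N(V) = -2 + (V - 1/29/4) = -2 + (V - 1*4/29) = -2 + (V - 4/29) = -2 + (-4/29 + V) = -62/29 + V)
(-109 + x(7, 11)) - N(l(3)) = (-109 + (7 + 11**2)) - (-62/29 + 3) = (-109 + (7 + 121)) - 1*25/29 = (-109 + 128) - 25/29 = 19 - 25/29 = 526/29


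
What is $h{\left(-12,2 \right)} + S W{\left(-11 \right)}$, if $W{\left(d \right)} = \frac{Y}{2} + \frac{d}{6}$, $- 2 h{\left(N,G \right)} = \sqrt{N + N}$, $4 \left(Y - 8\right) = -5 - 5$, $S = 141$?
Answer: $\frac{517}{4} - i \sqrt{6} \approx 129.25 - 2.4495 i$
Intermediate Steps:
$Y = \frac{11}{2}$ ($Y = 8 + \frac{-5 - 5}{4} = 8 + \frac{1}{4} \left(-10\right) = 8 - \frac{5}{2} = \frac{11}{2} \approx 5.5$)
$h{\left(N,G \right)} = - \frac{\sqrt{2} \sqrt{N}}{2}$ ($h{\left(N,G \right)} = - \frac{\sqrt{N + N}}{2} = - \frac{\sqrt{2 N}}{2} = - \frac{\sqrt{2} \sqrt{N}}{2}$)
$W{\left(d \right)} = \frac{11}{4} + \frac{d}{6}$ ($W{\left(d \right)} = \frac{11}{2 \cdot 2} + \frac{d}{6} = \frac{11}{2} \cdot \frac{1}{2} + d \frac{1}{6} = \frac{11}{4} + \frac{d}{6}$)
$h{\left(-12,2 \right)} + S W{\left(-11 \right)} = - \frac{\sqrt{2} \sqrt{-12}}{2} + 141 \left(\frac{11}{4} + \frac{1}{6} \left(-11\right)\right) = - \frac{\sqrt{2} \cdot 2 i \sqrt{3}}{2} + 141 \left(\frac{11}{4} - \frac{11}{6}\right) = - i \sqrt{6} + 141 \cdot \frac{11}{12} = - i \sqrt{6} + \frac{517}{4} = \frac{517}{4} - i \sqrt{6}$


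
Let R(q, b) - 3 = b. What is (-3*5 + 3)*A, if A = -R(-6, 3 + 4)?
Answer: 120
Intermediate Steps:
R(q, b) = 3 + b
A = -10 (A = -(3 + (3 + 4)) = -(3 + 7) = -1*10 = -10)
(-3*5 + 3)*A = (-3*5 + 3)*(-10) = (-15 + 3)*(-10) = -12*(-10) = 120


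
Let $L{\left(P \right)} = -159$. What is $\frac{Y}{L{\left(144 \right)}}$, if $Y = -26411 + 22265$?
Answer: $\frac{1382}{53} \approx 26.075$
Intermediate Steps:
$Y = -4146$
$\frac{Y}{L{\left(144 \right)}} = - \frac{4146}{-159} = \left(-4146\right) \left(- \frac{1}{159}\right) = \frac{1382}{53}$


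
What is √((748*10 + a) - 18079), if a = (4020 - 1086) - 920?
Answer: I*√8585 ≈ 92.655*I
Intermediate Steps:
a = 2014 (a = 2934 - 920 = 2014)
√((748*10 + a) - 18079) = √((748*10 + 2014) - 18079) = √((7480 + 2014) - 18079) = √(9494 - 18079) = √(-8585) = I*√8585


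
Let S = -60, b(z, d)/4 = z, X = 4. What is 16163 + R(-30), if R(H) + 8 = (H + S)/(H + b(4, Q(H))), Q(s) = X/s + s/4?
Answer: 113130/7 ≈ 16161.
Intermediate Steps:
Q(s) = 4/s + s/4
b(z, d) = 4*z
R(H) = -8 + (-60 + H)/(16 + H) (R(H) = -8 + (H - 60)/(H + 4*4) = -8 + (-60 + H)/(H + 16) = -8 + (-60 + H)/(16 + H))
16163 + R(-30) = 16163 + (-188 - 7*(-30))/(16 - 30) = 16163 + (-188 + 210)/(-14) = 16163 - 1/14*22 = 16163 - 11/7 = 113130/7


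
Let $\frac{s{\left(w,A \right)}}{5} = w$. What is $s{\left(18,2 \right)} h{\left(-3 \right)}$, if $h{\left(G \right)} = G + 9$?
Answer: $540$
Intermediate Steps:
$s{\left(w,A \right)} = 5 w$
$h{\left(G \right)} = 9 + G$
$s{\left(18,2 \right)} h{\left(-3 \right)} = 5 \cdot 18 \left(9 - 3\right) = 90 \cdot 6 = 540$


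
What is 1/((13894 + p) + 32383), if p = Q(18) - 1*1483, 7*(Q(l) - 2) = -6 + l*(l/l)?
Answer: 7/313584 ≈ 2.2323e-5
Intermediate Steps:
Q(l) = 8/7 + l/7 (Q(l) = 2 + (-6 + l*(l/l))/7 = 2 + (-6 + l*1)/7 = 2 + (-6 + l)/7 = 2 + (-6/7 + l/7) = 8/7 + l/7)
p = -10355/7 (p = (8/7 + (⅐)*18) - 1*1483 = (8/7 + 18/7) - 1483 = 26/7 - 1483 = -10355/7 ≈ -1479.3)
1/((13894 + p) + 32383) = 1/((13894 - 10355/7) + 32383) = 1/(86903/7 + 32383) = 1/(313584/7) = 7/313584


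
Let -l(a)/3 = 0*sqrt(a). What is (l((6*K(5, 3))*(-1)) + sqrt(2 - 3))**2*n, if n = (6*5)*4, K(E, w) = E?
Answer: -120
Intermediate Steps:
l(a) = 0 (l(a) = -0*sqrt(a) = -3*0 = 0)
n = 120 (n = 30*4 = 120)
(l((6*K(5, 3))*(-1)) + sqrt(2 - 3))**2*n = (0 + sqrt(2 - 3))**2*120 = (0 + sqrt(-1))**2*120 = (0 + I)**2*120 = I**2*120 = -1*120 = -120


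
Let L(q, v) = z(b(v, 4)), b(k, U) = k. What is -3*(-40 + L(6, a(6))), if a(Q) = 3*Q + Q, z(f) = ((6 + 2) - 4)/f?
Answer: 239/2 ≈ 119.50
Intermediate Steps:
z(f) = 4/f (z(f) = (8 - 4)/f = 4/f)
a(Q) = 4*Q
L(q, v) = 4/v
-3*(-40 + L(6, a(6))) = -3*(-40 + 4/((4*6))) = -3*(-40 + 4/24) = -3*(-40 + 4*(1/24)) = -3*(-40 + ⅙) = -3*(-239/6) = 239/2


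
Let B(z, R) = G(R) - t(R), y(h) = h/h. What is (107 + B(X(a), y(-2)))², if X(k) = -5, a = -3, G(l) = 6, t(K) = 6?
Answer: 11449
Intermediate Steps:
y(h) = 1
B(z, R) = 0 (B(z, R) = 6 - 1*6 = 6 - 6 = 0)
(107 + B(X(a), y(-2)))² = (107 + 0)² = 107² = 11449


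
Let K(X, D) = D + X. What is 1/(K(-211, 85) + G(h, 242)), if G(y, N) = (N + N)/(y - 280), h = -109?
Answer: -389/49498 ≈ -0.0078589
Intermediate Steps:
G(y, N) = 2*N/(-280 + y) (G(y, N) = (2*N)/(-280 + y) = 2*N/(-280 + y))
1/(K(-211, 85) + G(h, 242)) = 1/((85 - 211) + 2*242/(-280 - 109)) = 1/(-126 + 2*242/(-389)) = 1/(-126 + 2*242*(-1/389)) = 1/(-126 - 484/389) = 1/(-49498/389) = -389/49498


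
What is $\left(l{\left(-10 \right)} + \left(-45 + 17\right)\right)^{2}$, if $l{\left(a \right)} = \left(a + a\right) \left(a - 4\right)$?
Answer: $63504$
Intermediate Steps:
$l{\left(a \right)} = 2 a \left(-4 + a\right)$
$\left(l{\left(-10 \right)} + \left(-45 + 17\right)\right)^{2} = \left(2 \left(-10\right) \left(-4 - 10\right) + \left(-45 + 17\right)\right)^{2} = \left(2 \left(-10\right) \left(-14\right) - 28\right)^{2} = \left(280 - 28\right)^{2} = 252^{2} = 63504$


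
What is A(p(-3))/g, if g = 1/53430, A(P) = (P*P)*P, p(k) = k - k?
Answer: 0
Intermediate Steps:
p(k) = 0
A(P) = P³ (A(P) = P²*P = P³)
g = 1/53430 ≈ 1.8716e-5
A(p(-3))/g = 0³/(1/53430) = 0*53430 = 0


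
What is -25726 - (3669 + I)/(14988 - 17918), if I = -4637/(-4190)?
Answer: -315815006453/12276700 ≈ -25725.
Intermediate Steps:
I = 4637/4190 (I = -4637*(-1/4190) = 4637/4190 ≈ 1.1067)
-25726 - (3669 + I)/(14988 - 17918) = -25726 - (3669 + 4637/4190)/(14988 - 17918) = -25726 - 15377747/(4190*(-2930)) = -25726 - 15377747*(-1)/(4190*2930) = -25726 - 1*(-15377747/12276700) = -25726 + 15377747/12276700 = -315815006453/12276700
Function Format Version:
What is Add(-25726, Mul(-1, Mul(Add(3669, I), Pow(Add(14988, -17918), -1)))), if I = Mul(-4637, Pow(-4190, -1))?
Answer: Rational(-315815006453, 12276700) ≈ -25725.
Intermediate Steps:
I = Rational(4637, 4190) (I = Mul(-4637, Rational(-1, 4190)) = Rational(4637, 4190) ≈ 1.1067)
Add(-25726, Mul(-1, Mul(Add(3669, I), Pow(Add(14988, -17918), -1)))) = Add(-25726, Mul(-1, Mul(Add(3669, Rational(4637, 4190)), Pow(Add(14988, -17918), -1)))) = Add(-25726, Mul(-1, Mul(Rational(15377747, 4190), Pow(-2930, -1)))) = Add(-25726, Mul(-1, Mul(Rational(15377747, 4190), Rational(-1, 2930)))) = Add(-25726, Mul(-1, Rational(-15377747, 12276700))) = Add(-25726, Rational(15377747, 12276700)) = Rational(-315815006453, 12276700)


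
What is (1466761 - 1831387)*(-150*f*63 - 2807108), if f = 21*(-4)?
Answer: 734104442808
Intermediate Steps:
f = -84
(1466761 - 1831387)*(-150*f*63 - 2807108) = (1466761 - 1831387)*(-150*(-84)*63 - 2807108) = -364626*(12600*63 - 2807108) = -364626*(793800 - 2807108) = -364626*(-2013308) = 734104442808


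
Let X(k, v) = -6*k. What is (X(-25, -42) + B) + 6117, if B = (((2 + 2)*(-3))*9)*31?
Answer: 2919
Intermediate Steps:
B = -3348 (B = ((4*(-3))*9)*31 = -12*9*31 = -108*31 = -3348)
(X(-25, -42) + B) + 6117 = (-6*(-25) - 3348) + 6117 = (150 - 3348) + 6117 = -3198 + 6117 = 2919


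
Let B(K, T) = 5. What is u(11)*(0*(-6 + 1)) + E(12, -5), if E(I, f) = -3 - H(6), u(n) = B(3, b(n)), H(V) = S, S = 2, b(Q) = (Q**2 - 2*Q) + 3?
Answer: -5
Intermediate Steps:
b(Q) = 3 + Q**2 - 2*Q
H(V) = 2
u(n) = 5
E(I, f) = -5 (E(I, f) = -3 - 1*2 = -3 - 2 = -5)
u(11)*(0*(-6 + 1)) + E(12, -5) = 5*(0*(-6 + 1)) - 5 = 5*(0*(-5)) - 5 = 5*0 - 5 = 0 - 5 = -5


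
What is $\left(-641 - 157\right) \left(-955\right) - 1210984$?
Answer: $-448894$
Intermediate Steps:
$\left(-641 - 157\right) \left(-955\right) - 1210984 = \left(-798\right) \left(-955\right) - 1210984 = 762090 - 1210984 = -448894$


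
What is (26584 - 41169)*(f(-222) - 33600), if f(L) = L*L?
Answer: -228751140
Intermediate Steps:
f(L) = L²
(26584 - 41169)*(f(-222) - 33600) = (26584 - 41169)*((-222)² - 33600) = -14585*(49284 - 33600) = -14585*15684 = -228751140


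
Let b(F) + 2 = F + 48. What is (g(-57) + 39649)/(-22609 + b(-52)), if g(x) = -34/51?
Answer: -23789/13569 ≈ -1.7532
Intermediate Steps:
g(x) = -2/3 (g(x) = -34*1/51 = -2/3)
b(F) = 46 + F (b(F) = -2 + (F + 48) = -2 + (48 + F) = 46 + F)
(g(-57) + 39649)/(-22609 + b(-52)) = (-2/3 + 39649)/(-22609 + (46 - 52)) = 118945/(3*(-22609 - 6)) = (118945/3)/(-22615) = (118945/3)*(-1/22615) = -23789/13569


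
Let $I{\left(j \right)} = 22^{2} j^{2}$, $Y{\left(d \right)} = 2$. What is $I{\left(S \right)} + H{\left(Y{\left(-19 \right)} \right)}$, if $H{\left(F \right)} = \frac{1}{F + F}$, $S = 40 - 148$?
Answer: $\frac{22581505}{4} \approx 5.6454 \cdot 10^{6}$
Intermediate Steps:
$S = -108$ ($S = 40 - 148 = -108$)
$I{\left(j \right)} = 484 j^{2}$
$H{\left(F \right)} = \frac{1}{2 F}$
$I{\left(S \right)} + H{\left(Y{\left(-19 \right)} \right)} = 484 \left(-108\right)^{2} + \frac{1}{2 \cdot 2} = 484 \cdot 11664 + \frac{1}{2} \cdot \frac{1}{2} = 5645376 + \frac{1}{4} = \frac{22581505}{4}$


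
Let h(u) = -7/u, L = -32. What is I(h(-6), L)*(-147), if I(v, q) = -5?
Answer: 735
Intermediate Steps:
I(h(-6), L)*(-147) = -5*(-147) = 735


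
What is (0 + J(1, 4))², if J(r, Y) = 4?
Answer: 16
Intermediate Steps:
(0 + J(1, 4))² = (0 + 4)² = 4² = 16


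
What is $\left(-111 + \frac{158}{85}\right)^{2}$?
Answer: $\frac{86062729}{7225} \approx 11912.0$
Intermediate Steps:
$\left(-111 + \frac{158}{85}\right)^{2} = \left(- \frac{9277}{85}\right)^{2} = \frac{86062729}{7225}$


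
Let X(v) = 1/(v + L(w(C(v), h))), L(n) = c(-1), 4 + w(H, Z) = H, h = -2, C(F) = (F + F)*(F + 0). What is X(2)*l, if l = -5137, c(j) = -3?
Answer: 5137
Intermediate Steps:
C(F) = 2*F² (C(F) = (2*F)*F = 2*F²)
w(H, Z) = -4 + H
L(n) = -3
X(v) = 1/(-3 + v) (X(v) = 1/(v - 3) = 1/(-3 + v))
X(2)*l = -5137/(-3 + 2) = -5137/(-1) = -1*(-5137) = 5137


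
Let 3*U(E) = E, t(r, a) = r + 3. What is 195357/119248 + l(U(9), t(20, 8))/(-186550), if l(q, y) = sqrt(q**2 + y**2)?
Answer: 195357/119248 - sqrt(538)/186550 ≈ 1.6381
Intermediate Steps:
t(r, a) = 3 + r
U(E) = E/3
195357/119248 + l(U(9), t(20, 8))/(-186550) = 195357/119248 + sqrt(((1/3)*9)**2 + (3 + 20)**2)/(-186550) = 195357*(1/119248) + sqrt(3**2 + 23**2)*(-1/186550) = 195357/119248 + sqrt(9 + 529)*(-1/186550) = 195357/119248 + sqrt(538)*(-1/186550) = 195357/119248 - sqrt(538)/186550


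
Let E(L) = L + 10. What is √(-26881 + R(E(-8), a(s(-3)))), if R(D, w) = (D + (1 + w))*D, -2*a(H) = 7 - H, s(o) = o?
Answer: I*√26885 ≈ 163.97*I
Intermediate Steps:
a(H) = -7/2 + H/2 (a(H) = -(7 - H)/2 = -7/2 + H/2)
E(L) = 10 + L
R(D, w) = D*(1 + D + w) (R(D, w) = (1 + D + w)*D = D*(1 + D + w))
√(-26881 + R(E(-8), a(s(-3)))) = √(-26881 + (10 - 8)*(1 + (10 - 8) + (-7/2 + (½)*(-3)))) = √(-26881 + 2*(1 + 2 + (-7/2 - 3/2))) = √(-26881 + 2*(1 + 2 - 5)) = √(-26881 + 2*(-2)) = √(-26881 - 4) = √(-26885) = I*√26885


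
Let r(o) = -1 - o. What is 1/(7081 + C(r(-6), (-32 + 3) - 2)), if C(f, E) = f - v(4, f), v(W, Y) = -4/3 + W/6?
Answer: 3/21260 ≈ 0.00014111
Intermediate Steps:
v(W, Y) = -4/3 + W/6 (v(W, Y) = -4*⅓ + W*(⅙) = -4/3 + W/6)
C(f, E) = ⅔ + f (C(f, E) = f - (-4/3 + (⅙)*4) = f - (-4/3 + ⅔) = f - 1*(-⅔) = f + ⅔ = ⅔ + f)
1/(7081 + C(r(-6), (-32 + 3) - 2)) = 1/(7081 + (⅔ + (-1 - 1*(-6)))) = 1/(7081 + (⅔ + (-1 + 6))) = 1/(7081 + (⅔ + 5)) = 1/(7081 + 17/3) = 1/(21260/3) = 3/21260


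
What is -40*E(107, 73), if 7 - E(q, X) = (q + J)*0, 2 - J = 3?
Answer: -280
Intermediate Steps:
J = -1 (J = 2 - 1*3 = 2 - 3 = -1)
E(q, X) = 7 (E(q, X) = 7 - (q - 1)*0 = 7 - (-1 + q)*0 = 7 - 1*0 = 7 + 0 = 7)
-40*E(107, 73) = -40*7 = -280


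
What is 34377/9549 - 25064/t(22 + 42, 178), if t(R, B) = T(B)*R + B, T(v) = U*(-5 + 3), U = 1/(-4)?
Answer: -12895387/111405 ≈ -115.75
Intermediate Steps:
U = -1/4 ≈ -0.25000
T(v) = 1/2 (T(v) = -(-5 + 3)/4 = -1/4*(-2) = 1/2)
t(R, B) = B + R/2 (t(R, B) = R/2 + B = B + R/2)
34377/9549 - 25064/t(22 + 42, 178) = 34377/9549 - 25064/(178 + (22 + 42)/2) = 34377*(1/9549) - 25064/(178 + (1/2)*64) = 11459/3183 - 25064/(178 + 32) = 11459/3183 - 25064/210 = 11459/3183 - 25064*1/210 = 11459/3183 - 12532/105 = -12895387/111405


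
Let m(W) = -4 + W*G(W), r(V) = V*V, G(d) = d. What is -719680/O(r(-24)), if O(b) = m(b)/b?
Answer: -103633920/82943 ≈ -1249.5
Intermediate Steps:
r(V) = V²
m(W) = -4 + W² (m(W) = -4 + W*W = -4 + W²)
O(b) = (-4 + b²)/b
-719680/O(r(-24)) = -719680/((-24)² - 4/((-24)²)) = -719680/(576 - 4/576) = -719680/(576 - 4*1/576) = -719680/(576 - 1/144) = -719680/82943/144 = -719680*144/82943 = -103633920/82943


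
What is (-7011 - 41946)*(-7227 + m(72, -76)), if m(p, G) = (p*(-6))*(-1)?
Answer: 332662815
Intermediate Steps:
m(p, G) = 6*p (m(p, G) = -6*p*(-1) = 6*p)
(-7011 - 41946)*(-7227 + m(72, -76)) = (-7011 - 41946)*(-7227 + 6*72) = -48957*(-7227 + 432) = -48957*(-6795) = 332662815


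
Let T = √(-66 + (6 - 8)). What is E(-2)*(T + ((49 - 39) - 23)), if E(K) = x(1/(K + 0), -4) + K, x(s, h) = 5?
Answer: -39 + 6*I*√17 ≈ -39.0 + 24.739*I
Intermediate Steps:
T = 2*I*√17 (T = √(-66 - 2) = √(-68) = 2*I*√17 ≈ 8.2462*I)
E(K) = 5 + K
E(-2)*(T + ((49 - 39) - 23)) = (5 - 2)*(2*I*√17 + ((49 - 39) - 23)) = 3*(2*I*√17 + (10 - 23)) = 3*(2*I*√17 - 13) = 3*(-13 + 2*I*√17) = -39 + 6*I*√17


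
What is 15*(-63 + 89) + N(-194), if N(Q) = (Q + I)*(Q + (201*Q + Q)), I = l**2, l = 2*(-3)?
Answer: 6222746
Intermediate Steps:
l = -6
I = 36 (I = (-6)**2 = 36)
N(Q) = 203*Q*(36 + Q) (N(Q) = (Q + 36)*(Q + (201*Q + Q)) = (36 + Q)*(Q + 202*Q) = (36 + Q)*(203*Q) = 203*Q*(36 + Q))
15*(-63 + 89) + N(-194) = 15*(-63 + 89) + 203*(-194)*(36 - 194) = 15*26 + 203*(-194)*(-158) = 390 + 6222356 = 6222746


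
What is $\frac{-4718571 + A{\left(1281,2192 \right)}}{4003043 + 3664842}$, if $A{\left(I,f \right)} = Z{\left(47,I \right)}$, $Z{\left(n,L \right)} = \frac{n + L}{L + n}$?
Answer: $- \frac{943714}{1533577} \approx -0.61537$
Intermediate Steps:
$Z{\left(n,L \right)} = 1$ ($Z{\left(n,L \right)} = \frac{L + n}{L + n} = 1$)
$A{\left(I,f \right)} = 1$
$\frac{-4718571 + A{\left(1281,2192 \right)}}{4003043 + 3664842} = \frac{-4718571 + 1}{4003043 + 3664842} = - \frac{4718570}{7667885} = \left(-4718570\right) \frac{1}{7667885} = - \frac{943714}{1533577}$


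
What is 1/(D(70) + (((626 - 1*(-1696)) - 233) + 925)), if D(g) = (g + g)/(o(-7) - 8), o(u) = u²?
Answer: 41/123714 ≈ 0.00033141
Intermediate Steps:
D(g) = 2*g/41 (D(g) = (g + g)/((-7)² - 8) = (2*g)/(49 - 8) = (2*g)/41 = (2*g)*(1/41) = 2*g/41)
1/(D(70) + (((626 - 1*(-1696)) - 233) + 925)) = 1/((2/41)*70 + (((626 - 1*(-1696)) - 233) + 925)) = 1/(140/41 + (((626 + 1696) - 233) + 925)) = 1/(140/41 + ((2322 - 233) + 925)) = 1/(140/41 + (2089 + 925)) = 1/(140/41 + 3014) = 1/(123714/41) = 41/123714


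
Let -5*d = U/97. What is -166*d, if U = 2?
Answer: 332/485 ≈ 0.68454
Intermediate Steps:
d = -2/485 (d = -2/(5*97) = -⅕*2/97 = -2/485 ≈ -0.0041237)
-166*d = -166*(-2/485) = 332/485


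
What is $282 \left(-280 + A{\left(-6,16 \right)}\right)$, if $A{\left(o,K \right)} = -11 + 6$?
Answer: $-80370$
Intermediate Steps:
$A{\left(o,K \right)} = -5$
$282 \left(-280 + A{\left(-6,16 \right)}\right) = 282 \left(-280 - 5\right) = 282 \left(-285\right) = -80370$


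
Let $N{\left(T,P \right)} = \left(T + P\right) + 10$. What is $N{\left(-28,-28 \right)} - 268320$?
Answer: $-268366$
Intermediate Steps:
$N{\left(T,P \right)} = 10 + P + T$ ($N{\left(T,P \right)} = \left(P + T\right) + 10 = 10 + P + T$)
$N{\left(-28,-28 \right)} - 268320 = \left(10 - 28 - 28\right) - 268320 = -46 - 268320 = -268366$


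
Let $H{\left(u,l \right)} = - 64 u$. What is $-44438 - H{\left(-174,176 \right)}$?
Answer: $-55574$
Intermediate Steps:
$-44438 - H{\left(-174,176 \right)} = -44438 - \left(-64\right) \left(-174\right) = -44438 - 11136 = -55574$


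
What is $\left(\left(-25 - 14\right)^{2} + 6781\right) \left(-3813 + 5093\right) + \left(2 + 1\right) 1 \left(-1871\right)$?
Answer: $10620947$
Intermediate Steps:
$\left(\left(-25 - 14\right)^{2} + 6781\right) \left(-3813 + 5093\right) + \left(2 + 1\right) 1 \left(-1871\right) = \left(\left(-39\right)^{2} + 6781\right) 1280 + 3 \cdot 1 \left(-1871\right) = \left(1521 + 6781\right) 1280 + 3 \left(-1871\right) = 8302 \cdot 1280 - 5613 = 10626560 - 5613 = 10620947$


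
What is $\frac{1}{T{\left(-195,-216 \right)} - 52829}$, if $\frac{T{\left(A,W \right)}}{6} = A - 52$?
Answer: $- \frac{1}{54311} \approx -1.8412 \cdot 10^{-5}$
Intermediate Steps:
$T{\left(A,W \right)} = -312 + 6 A$ ($T{\left(A,W \right)} = 6 \left(A - 52\right) = 6 \left(-52 + A\right) = -312 + 6 A$)
$\frac{1}{T{\left(-195,-216 \right)} - 52829} = \frac{1}{\left(-312 + 6 \left(-195\right)\right) - 52829} = \frac{1}{\left(-312 - 1170\right) - 52829} = \frac{1}{-1482 - 52829} = \frac{1}{-54311} = - \frac{1}{54311}$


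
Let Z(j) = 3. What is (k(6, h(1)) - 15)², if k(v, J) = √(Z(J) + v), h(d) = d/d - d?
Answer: 144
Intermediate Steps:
h(d) = 1 - d
k(v, J) = √(3 + v)
(k(6, h(1)) - 15)² = (√(3 + 6) - 15)² = (√9 - 15)² = (3 - 15)² = (-12)² = 144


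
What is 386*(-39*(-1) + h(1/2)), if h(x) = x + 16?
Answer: 21423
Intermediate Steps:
h(x) = 16 + x
386*(-39*(-1) + h(1/2)) = 386*(-39*(-1) + (16 + 1/2)) = 386*(39 + (16 + 1/2)) = 386*(39 + 33/2) = 386*(111/2) = 21423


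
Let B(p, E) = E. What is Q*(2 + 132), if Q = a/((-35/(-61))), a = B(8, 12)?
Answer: 98088/35 ≈ 2802.5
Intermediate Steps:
a = 12
Q = 732/35 (Q = 12/((-35/(-61))) = 12/((-35*(-1/61))) = 12/(35/61) = 12*(61/35) = 732/35 ≈ 20.914)
Q*(2 + 132) = 732*(2 + 132)/35 = (732/35)*134 = 98088/35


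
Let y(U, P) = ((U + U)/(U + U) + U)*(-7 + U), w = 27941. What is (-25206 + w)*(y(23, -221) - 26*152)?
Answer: -9758480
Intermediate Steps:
y(U, P) = (1 + U)*(-7 + U) (y(U, P) = ((2*U)/((2*U)) + U)*(-7 + U) = ((2*U)*(1/(2*U)) + U)*(-7 + U) = (1 + U)*(-7 + U))
(-25206 + w)*(y(23, -221) - 26*152) = (-25206 + 27941)*((-7 + 23² - 6*23) - 26*152) = 2735*((-7 + 529 - 138) - 3952) = 2735*(384 - 3952) = 2735*(-3568) = -9758480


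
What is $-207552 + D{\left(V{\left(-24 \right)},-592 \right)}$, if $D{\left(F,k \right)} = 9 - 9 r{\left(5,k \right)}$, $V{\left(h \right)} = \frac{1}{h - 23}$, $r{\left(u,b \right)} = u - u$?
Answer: $-207543$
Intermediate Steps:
$r{\left(u,b \right)} = 0$
$V{\left(h \right)} = \frac{1}{-23 + h}$
$D{\left(F,k \right)} = 9$ ($D{\left(F,k \right)} = 9 - 0 = 9 + 0 = 9$)
$-207552 + D{\left(V{\left(-24 \right)},-592 \right)} = -207552 + 9 = -207543$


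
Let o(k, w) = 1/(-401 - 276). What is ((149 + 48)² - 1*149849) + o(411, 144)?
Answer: -75174081/677 ≈ -1.1104e+5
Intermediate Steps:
o(k, w) = -1/677 (o(k, w) = 1/(-677) = -1/677)
((149 + 48)² - 1*149849) + o(411, 144) = ((149 + 48)² - 1*149849) - 1/677 = (197² - 149849) - 1/677 = (38809 - 149849) - 1/677 = -111040 - 1/677 = -75174081/677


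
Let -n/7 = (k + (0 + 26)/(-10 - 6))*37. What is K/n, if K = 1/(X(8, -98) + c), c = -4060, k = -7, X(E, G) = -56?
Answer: -2/18389259 ≈ -1.0876e-7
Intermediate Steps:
n = 17871/8 (n = -7*(-7 + (0 + 26)/(-10 - 6))*37 = -7*(-7 + 26/(-16))*37 = -7*(-7 + 26*(-1/16))*37 = -7*(-7 - 13/8)*37 = -(-483)*37/8 = -7*(-2553/8) = 17871/8 ≈ 2233.9)
K = -1/4116 (K = 1/(-56 - 4060) = 1/(-4116) = -1/4116 ≈ -0.00024295)
K/n = -1/(4116*17871/8) = -1/4116*8/17871 = -2/18389259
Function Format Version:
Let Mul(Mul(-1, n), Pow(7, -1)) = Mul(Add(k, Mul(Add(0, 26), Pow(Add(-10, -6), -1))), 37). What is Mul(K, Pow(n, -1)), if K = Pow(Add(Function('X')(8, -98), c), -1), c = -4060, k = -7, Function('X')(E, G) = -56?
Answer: Rational(-2, 18389259) ≈ -1.0876e-7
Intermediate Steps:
n = Rational(17871, 8) (n = Mul(-7, Mul(Add(-7, Mul(Add(0, 26), Pow(Add(-10, -6), -1))), 37)) = Mul(-7, Mul(Add(-7, Mul(26, Pow(-16, -1))), 37)) = Mul(-7, Mul(Add(-7, Mul(26, Rational(-1, 16))), 37)) = Mul(-7, Mul(Add(-7, Rational(-13, 8)), 37)) = Mul(-7, Mul(Rational(-69, 8), 37)) = Mul(-7, Rational(-2553, 8)) = Rational(17871, 8) ≈ 2233.9)
K = Rational(-1, 4116) (K = Pow(Add(-56, -4060), -1) = Pow(-4116, -1) = Rational(-1, 4116) ≈ -0.00024295)
Mul(K, Pow(n, -1)) = Mul(Rational(-1, 4116), Pow(Rational(17871, 8), -1)) = Mul(Rational(-1, 4116), Rational(8, 17871)) = Rational(-2, 18389259)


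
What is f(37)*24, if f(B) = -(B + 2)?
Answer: -936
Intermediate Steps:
f(B) = -2 - B (f(B) = -(2 + B) = -2 - B)
f(37)*24 = (-2 - 1*37)*24 = (-2 - 37)*24 = -39*24 = -936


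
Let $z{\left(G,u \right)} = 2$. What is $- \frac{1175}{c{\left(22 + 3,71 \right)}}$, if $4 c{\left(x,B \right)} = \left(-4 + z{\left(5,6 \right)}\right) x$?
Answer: $94$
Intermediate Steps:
$c{\left(x,B \right)} = - \frac{x}{2}$ ($c{\left(x,B \right)} = \frac{\left(-4 + 2\right) x}{4} = \frac{\left(-2\right) x}{4} = - \frac{x}{2}$)
$- \frac{1175}{c{\left(22 + 3,71 \right)}} = - \frac{1175}{\left(- \frac{1}{2}\right) \left(22 + 3\right)} = - \frac{1175}{\left(- \frac{1}{2}\right) 25} = - \frac{1175}{- \frac{25}{2}} = \left(-1175\right) \left(- \frac{2}{25}\right) = 94$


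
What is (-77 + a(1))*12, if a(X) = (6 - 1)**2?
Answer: -624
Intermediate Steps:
a(X) = 25 (a(X) = 5**2 = 25)
(-77 + a(1))*12 = (-77 + 25)*12 = -52*12 = -624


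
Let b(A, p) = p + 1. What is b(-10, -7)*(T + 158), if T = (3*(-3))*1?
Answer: -894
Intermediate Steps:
T = -9 (T = -9*1 = -9)
b(A, p) = 1 + p
b(-10, -7)*(T + 158) = (1 - 7)*(-9 + 158) = -6*149 = -894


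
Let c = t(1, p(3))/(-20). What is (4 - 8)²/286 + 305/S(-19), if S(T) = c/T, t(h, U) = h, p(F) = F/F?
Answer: 16573708/143 ≈ 1.1590e+5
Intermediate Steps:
p(F) = 1
c = -1/20 (c = 1/(-20) = 1*(-1/20) = -1/20 ≈ -0.050000)
S(T) = -1/(20*T)
(4 - 8)²/286 + 305/S(-19) = (4 - 8)²/286 + 305/((-1/20/(-19))) = (-4)²*(1/286) + 305/((-1/20*(-1/19))) = 16*(1/286) + 305/(1/380) = 8/143 + 305*380 = 8/143 + 115900 = 16573708/143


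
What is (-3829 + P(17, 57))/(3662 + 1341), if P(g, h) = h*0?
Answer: -3829/5003 ≈ -0.76534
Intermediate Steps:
P(g, h) = 0
(-3829 + P(17, 57))/(3662 + 1341) = (-3829 + 0)/(3662 + 1341) = -3829/5003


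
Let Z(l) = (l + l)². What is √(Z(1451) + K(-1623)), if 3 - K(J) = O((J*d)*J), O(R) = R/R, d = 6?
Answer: 3*√935734 ≈ 2902.0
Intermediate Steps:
Z(l) = 4*l² (Z(l) = (2*l)² = 4*l²)
O(R) = 1
K(J) = 2 (K(J) = 3 - 1*1 = 3 - 1 = 2)
√(Z(1451) + K(-1623)) = √(4*1451² + 2) = √(4*2105401 + 2) = √(8421604 + 2) = √8421606 = 3*√935734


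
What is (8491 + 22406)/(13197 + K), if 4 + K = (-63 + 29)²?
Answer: 10299/4783 ≈ 2.1533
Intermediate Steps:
K = 1152 (K = -4 + (-63 + 29)² = -4 + (-34)² = -4 + 1156 = 1152)
(8491 + 22406)/(13197 + K) = (8491 + 22406)/(13197 + 1152) = 30897/14349 = 30897*(1/14349) = 10299/4783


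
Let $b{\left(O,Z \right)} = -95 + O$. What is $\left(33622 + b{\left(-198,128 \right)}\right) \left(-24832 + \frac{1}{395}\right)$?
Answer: $- \frac{326912129231}{395} \approx -8.2763 \cdot 10^{8}$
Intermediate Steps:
$\left(33622 + b{\left(-198,128 \right)}\right) \left(-24832 + \frac{1}{395}\right) = \left(33622 - 293\right) \left(-24832 + \frac{1}{395}\right) = 33329 \left(- \frac{9808639}{395}\right) = - \frac{326912129231}{395}$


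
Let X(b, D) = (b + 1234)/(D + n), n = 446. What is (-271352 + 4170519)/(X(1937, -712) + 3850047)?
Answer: 148168346/146301333 ≈ 1.0128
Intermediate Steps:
X(b, D) = (1234 + b)/(446 + D) (X(b, D) = (b + 1234)/(D + 446) = (1234 + b)/(446 + D))
(-271352 + 4170519)/(X(1937, -712) + 3850047) = (-271352 + 4170519)/((1234 + 1937)/(446 - 712) + 3850047) = 3899167/(3171/(-266) + 3850047) = 3899167/(-1/266*3171 + 3850047) = 3899167/(-453/38 + 3850047) = 3899167/(146301333/38) = 3899167*(38/146301333) = 148168346/146301333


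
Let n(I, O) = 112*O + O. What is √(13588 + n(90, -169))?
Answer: I*√5509 ≈ 74.223*I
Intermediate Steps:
n(I, O) = 113*O
√(13588 + n(90, -169)) = √(13588 + 113*(-169)) = √(13588 - 19097) = √(-5509) = I*√5509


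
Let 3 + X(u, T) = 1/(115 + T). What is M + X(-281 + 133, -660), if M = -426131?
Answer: -232243031/545 ≈ -4.2613e+5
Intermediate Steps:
X(u, T) = -3 + 1/(115 + T)
M + X(-281 + 133, -660) = -426131 + (-344 - 3*(-660))/(115 - 660) = -426131 + (-344 + 1980)/(-545) = -426131 - 1/545*1636 = -426131 - 1636/545 = -232243031/545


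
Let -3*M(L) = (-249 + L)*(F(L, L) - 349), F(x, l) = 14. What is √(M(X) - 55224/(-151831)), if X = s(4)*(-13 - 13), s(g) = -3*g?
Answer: √162183795481779/151831 ≈ 83.877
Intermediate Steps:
X = 312 (X = (-3*4)*(-13 - 13) = -12*(-26) = 312)
M(L) = -27805 + 335*L/3 (M(L) = -(-249 + L)*(14 - 349)/3 = -(-249 + L)*(-335)/3 = -(83415 - 335*L)/3 = -27805 + 335*L/3)
√(M(X) - 55224/(-151831)) = √((-27805 + (335/3)*312) - 55224/(-151831)) = √((-27805 + 34840) - 55224*(-1/151831)) = √(7035 + 55224/151831) = √(1068186309/151831) = √162183795481779/151831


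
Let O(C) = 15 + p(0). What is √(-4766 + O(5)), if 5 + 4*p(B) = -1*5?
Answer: I*√19014/2 ≈ 68.946*I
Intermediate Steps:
p(B) = -5/2 (p(B) = -5/4 + (-1*5)/4 = -5/4 + (¼)*(-5) = -5/4 - 5/4 = -5/2)
O(C) = 25/2 (O(C) = 15 - 5/2 = 25/2)
√(-4766 + O(5)) = √(-4766 + 25/2) = √(-9507/2) = I*√19014/2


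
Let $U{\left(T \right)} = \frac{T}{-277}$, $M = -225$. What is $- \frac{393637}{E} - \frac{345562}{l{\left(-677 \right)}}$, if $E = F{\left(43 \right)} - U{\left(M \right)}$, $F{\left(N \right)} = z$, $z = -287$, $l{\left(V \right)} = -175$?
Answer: $\frac{6661591209}{1993100} \approx 3342.3$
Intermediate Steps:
$F{\left(N \right)} = -287$
$U{\left(T \right)} = - \frac{T}{277}$ ($U{\left(T \right)} = T \left(- \frac{1}{277}\right) = - \frac{T}{277}$)
$E = - \frac{79724}{277}$ ($E = -287 - \left(- \frac{1}{277}\right) \left(-225\right) = -287 - \frac{225}{277} = - \frac{79724}{277} \approx -287.81$)
$- \frac{393637}{E} - \frac{345562}{l{\left(-677 \right)}} = - \frac{393637}{- \frac{79724}{277}} - \frac{345562}{-175} = \left(-393637\right) \left(- \frac{277}{79724}\right) - - \frac{49366}{25} = \frac{109037449}{79724} + \frac{49366}{25} = \frac{6661591209}{1993100}$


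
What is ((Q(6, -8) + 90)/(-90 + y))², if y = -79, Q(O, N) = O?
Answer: 9216/28561 ≈ 0.32268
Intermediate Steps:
((Q(6, -8) + 90)/(-90 + y))² = ((6 + 90)/(-90 - 79))² = (96/(-169))² = (96*(-1/169))² = (-96/169)² = 9216/28561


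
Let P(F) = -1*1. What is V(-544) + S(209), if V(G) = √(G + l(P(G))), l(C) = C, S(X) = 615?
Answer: 615 + I*√545 ≈ 615.0 + 23.345*I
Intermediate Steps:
P(F) = -1
V(G) = √(-1 + G) (V(G) = √(G - 1) = √(-1 + G))
V(-544) + S(209) = √(-1 - 544) + 615 = √(-545) + 615 = I*√545 + 615 = 615 + I*√545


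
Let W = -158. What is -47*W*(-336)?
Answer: -2495136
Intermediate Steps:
-47*W*(-336) = -47*(-158)*(-336) = 7426*(-336) = -2495136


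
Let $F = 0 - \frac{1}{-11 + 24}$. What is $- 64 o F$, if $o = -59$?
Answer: $- \frac{3776}{13} \approx -290.46$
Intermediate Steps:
$F = - \frac{1}{13}$ ($F = 0 - \frac{1}{13} = - \frac{1}{13} \approx -0.076923$)
$- 64 o F = \left(-64\right) \left(-59\right) \left(- \frac{1}{13}\right) = 3776 \left(- \frac{1}{13}\right) = - \frac{3776}{13}$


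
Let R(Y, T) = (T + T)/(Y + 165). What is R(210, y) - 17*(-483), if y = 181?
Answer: 3079487/375 ≈ 8212.0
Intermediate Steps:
R(Y, T) = 2*T/(165 + Y) (R(Y, T) = (2*T)/(165 + Y) = 2*T/(165 + Y))
R(210, y) - 17*(-483) = 2*181/(165 + 210) - 17*(-483) = 2*181/375 - 1*(-8211) = 2*181*(1/375) + 8211 = 362/375 + 8211 = 3079487/375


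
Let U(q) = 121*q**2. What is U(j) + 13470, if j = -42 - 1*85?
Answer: 1965079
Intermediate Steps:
j = -127 (j = -42 - 85 = -127)
U(j) + 13470 = 121*(-127)**2 + 13470 = 121*16129 + 13470 = 1951609 + 13470 = 1965079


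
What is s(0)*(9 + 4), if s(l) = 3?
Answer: 39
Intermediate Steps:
s(0)*(9 + 4) = 3*(9 + 4) = 3*13 = 39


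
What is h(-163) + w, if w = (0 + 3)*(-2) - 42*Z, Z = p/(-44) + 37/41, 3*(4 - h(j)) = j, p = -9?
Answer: 15803/2706 ≈ 5.8400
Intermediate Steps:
h(j) = 4 - j/3
Z = 1997/1804 (Z = -9/(-44) + 37/41 = -9*(-1/44) + 37*(1/41) = 9/44 + 37/41 = 1997/1804 ≈ 1.1070)
w = -47349/902 (w = (0 + 3)*(-2) - 42*1997/1804 = 3*(-2) - 41937/902 = -6 - 41937/902 = -47349/902 ≈ -52.493)
h(-163) + w = (4 - ⅓*(-163)) - 47349/902 = (4 + 163/3) - 47349/902 = 175/3 - 47349/902 = 15803/2706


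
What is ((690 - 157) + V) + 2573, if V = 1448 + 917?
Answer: 5471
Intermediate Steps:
V = 2365
((690 - 157) + V) + 2573 = ((690 - 157) + 2365) + 2573 = (533 + 2365) + 2573 = 2898 + 2573 = 5471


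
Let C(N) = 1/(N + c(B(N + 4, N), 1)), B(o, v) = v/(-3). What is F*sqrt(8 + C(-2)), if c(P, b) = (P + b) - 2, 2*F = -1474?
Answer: -737*sqrt(371)/7 ≈ -2027.9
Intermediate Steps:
F = -737 (F = (1/2)*(-1474) = -737)
B(o, v) = -v/3 (B(o, v) = v*(-1/3) = -v/3)
c(P, b) = -2 + P + b
C(N) = 1/(-1 + 2*N/3) (C(N) = 1/(N + (-2 - N/3 + 1)) = 1/(N + (-1 - N/3)) = 1/(-1 + 2*N/3))
F*sqrt(8 + C(-2)) = -737*sqrt(8 + 3/(-3 + 2*(-2))) = -737*sqrt(8 + 3/(-3 - 4)) = -737*sqrt(8 + 3/(-7)) = -737*sqrt(8 + 3*(-1/7)) = -737*sqrt(8 - 3/7) = -737*sqrt(371)/7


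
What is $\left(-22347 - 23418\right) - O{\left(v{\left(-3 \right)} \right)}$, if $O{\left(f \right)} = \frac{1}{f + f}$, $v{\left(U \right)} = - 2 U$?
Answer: $- \frac{549181}{12} \approx -45765.0$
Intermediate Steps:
$O{\left(f \right)} = \frac{1}{2 f}$
$\left(-22347 - 23418\right) - O{\left(v{\left(-3 \right)} \right)} = \left(-22347 - 23418\right) - \frac{1}{2 \left(\left(-2\right) \left(-3\right)\right)} = -45765 - \frac{1}{2 \cdot 6} = -45765 - \frac{1}{2} \cdot \frac{1}{6} = -45765 - \frac{1}{12} = - \frac{549181}{12}$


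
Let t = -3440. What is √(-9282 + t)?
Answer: I*√12722 ≈ 112.79*I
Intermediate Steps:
√(-9282 + t) = √(-9282 - 3440) = √(-12722) = I*√12722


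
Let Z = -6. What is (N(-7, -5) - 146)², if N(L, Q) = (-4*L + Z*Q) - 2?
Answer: 8100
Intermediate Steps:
N(L, Q) = -2 - 6*Q - 4*L (N(L, Q) = (-4*L - 6*Q) - 2 = (-6*Q - 4*L) - 2 = -2 - 6*Q - 4*L)
(N(-7, -5) - 146)² = ((-2 - 6*(-5) - 4*(-7)) - 146)² = ((-2 + 30 + 28) - 146)² = (56 - 146)² = (-90)² = 8100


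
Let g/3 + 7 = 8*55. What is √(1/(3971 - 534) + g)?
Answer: 2*√3836262542/3437 ≈ 36.042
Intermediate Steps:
g = 1299 (g = -21 + 3*(8*55) = -21 + 3*440 = -21 + 1320 = 1299)
√(1/(3971 - 534) + g) = √(1/(3971 - 534) + 1299) = √(1/3437 + 1299) = √(4464664/3437) = 2*√3836262542/3437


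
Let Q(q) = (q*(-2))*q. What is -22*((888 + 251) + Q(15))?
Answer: -15158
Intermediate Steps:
Q(q) = -2*q**2 (Q(q) = (-2*q)*q = -2*q**2)
-22*((888 + 251) + Q(15)) = -22*((888 + 251) - 2*15**2) = -22*(1139 - 2*225) = -22*(1139 - 450) = -22*689 = -15158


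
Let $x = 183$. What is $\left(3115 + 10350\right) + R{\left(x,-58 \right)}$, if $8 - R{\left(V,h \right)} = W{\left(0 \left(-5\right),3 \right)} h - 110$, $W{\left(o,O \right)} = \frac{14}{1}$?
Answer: $14395$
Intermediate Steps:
$W{\left(o,O \right)} = 14$ ($W{\left(o,O \right)} = 14 \cdot 1 = 14$)
$R{\left(V,h \right)} = 118 - 14 h$ ($R{\left(V,h \right)} = 8 - \left(14 h - 110\right) = 8 - \left(-110 + 14 h\right) = 118 - 14 h$)
$\left(3115 + 10350\right) + R{\left(x,-58 \right)} = \left(3115 + 10350\right) + \left(118 - -812\right) = 13465 + \left(118 + 812\right) = 13465 + 930 = 14395$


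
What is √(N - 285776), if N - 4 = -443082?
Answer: I*√728854 ≈ 853.73*I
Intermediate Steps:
N = -443078 (N = 4 - 443082 = -443078)
√(N - 285776) = √(-443078 - 285776) = √(-728854) = I*√728854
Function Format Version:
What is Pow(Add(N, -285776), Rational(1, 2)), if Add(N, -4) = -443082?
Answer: Mul(I, Pow(728854, Rational(1, 2))) ≈ Mul(853.73, I)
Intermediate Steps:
N = -443078 (N = Add(4, -443082) = -443078)
Pow(Add(N, -285776), Rational(1, 2)) = Pow(Add(-443078, -285776), Rational(1, 2)) = Pow(-728854, Rational(1, 2)) = Mul(I, Pow(728854, Rational(1, 2)))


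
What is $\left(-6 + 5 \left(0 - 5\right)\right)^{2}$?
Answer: $961$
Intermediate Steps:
$\left(-6 + 5 \left(0 - 5\right)\right)^{2} = \left(-6 + 5 \left(-5\right)\right)^{2} = \left(-6 - 25\right)^{2} = \left(-31\right)^{2} = 961$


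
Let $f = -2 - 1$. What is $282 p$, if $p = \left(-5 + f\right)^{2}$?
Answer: $18048$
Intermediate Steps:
$f = -3$
$p = 64$ ($p = \left(-5 - 3\right)^{2} = \left(-8\right)^{2} = 64$)
$282 p = 282 \cdot 64 = 18048$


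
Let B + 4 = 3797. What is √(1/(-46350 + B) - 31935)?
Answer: 2*I*√14459355656093/42557 ≈ 178.7*I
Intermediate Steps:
B = 3793 (B = -4 + 3797 = 3793)
√(1/(-46350 + B) - 31935) = √(1/(-46350 + 3793) - 31935) = √(1/(-42557) - 31935) = √(-1/42557 - 31935) = √(-1359057796/42557) = 2*I*√14459355656093/42557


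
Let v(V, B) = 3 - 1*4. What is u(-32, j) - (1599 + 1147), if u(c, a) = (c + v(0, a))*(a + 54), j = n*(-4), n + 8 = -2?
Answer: -5848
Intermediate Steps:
n = -10 (n = -8 - 2 = -10)
v(V, B) = -1 (v(V, B) = 3 - 4 = -1)
j = 40 (j = -10*(-4) = 40)
u(c, a) = (-1 + c)*(54 + a) (u(c, a) = (c - 1)*(a + 54) = (-1 + c)*(54 + a))
u(-32, j) - (1599 + 1147) = (-54 - 1*40 + 54*(-32) + 40*(-32)) - (1599 + 1147) = (-54 - 40 - 1728 - 1280) - 1*2746 = -3102 - 2746 = -5848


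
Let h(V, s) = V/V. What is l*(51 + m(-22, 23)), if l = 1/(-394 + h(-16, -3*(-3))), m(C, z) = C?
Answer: -29/393 ≈ -0.073791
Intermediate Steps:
h(V, s) = 1
l = -1/393 (l = 1/(-394 + 1) = 1/(-393) = -1/393 ≈ -0.0025445)
l*(51 + m(-22, 23)) = -(51 - 22)/393 = -1/393*29 = -29/393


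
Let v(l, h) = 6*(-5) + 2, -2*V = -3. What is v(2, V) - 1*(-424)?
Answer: 396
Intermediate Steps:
V = 3/2 (V = -½*(-3) = 3/2 ≈ 1.5000)
v(l, h) = -28 (v(l, h) = -30 + 2 = -28)
v(2, V) - 1*(-424) = -28 - 1*(-424) = -28 + 424 = 396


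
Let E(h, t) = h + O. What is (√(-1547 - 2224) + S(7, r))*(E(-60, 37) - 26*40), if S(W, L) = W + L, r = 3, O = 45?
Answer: -10550 - 3165*I*√419 ≈ -10550.0 - 64786.0*I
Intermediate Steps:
S(W, L) = L + W
E(h, t) = 45 + h (E(h, t) = h + 45 = 45 + h)
(√(-1547 - 2224) + S(7, r))*(E(-60, 37) - 26*40) = (√(-1547 - 2224) + (3 + 7))*((45 - 60) - 26*40) = (√(-3771) + 10)*(-15 - 1040) = (3*I*√419 + 10)*(-1055) = (10 + 3*I*√419)*(-1055) = -10550 - 3165*I*√419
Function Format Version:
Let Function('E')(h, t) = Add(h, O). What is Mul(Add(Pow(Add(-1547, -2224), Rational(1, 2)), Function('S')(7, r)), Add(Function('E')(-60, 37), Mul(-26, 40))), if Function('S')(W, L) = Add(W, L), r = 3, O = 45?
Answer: Add(-10550, Mul(-3165, I, Pow(419, Rational(1, 2)))) ≈ Add(-10550., Mul(-64786., I))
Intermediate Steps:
Function('S')(W, L) = Add(L, W)
Function('E')(h, t) = Add(45, h) (Function('E')(h, t) = Add(h, 45) = Add(45, h))
Mul(Add(Pow(Add(-1547, -2224), Rational(1, 2)), Function('S')(7, r)), Add(Function('E')(-60, 37), Mul(-26, 40))) = Mul(Add(Pow(Add(-1547, -2224), Rational(1, 2)), Add(3, 7)), Add(Add(45, -60), Mul(-26, 40))) = Mul(Add(Pow(-3771, Rational(1, 2)), 10), Add(-15, -1040)) = Mul(Add(Mul(3, I, Pow(419, Rational(1, 2))), 10), -1055) = Mul(Add(10, Mul(3, I, Pow(419, Rational(1, 2)))), -1055) = Add(-10550, Mul(-3165, I, Pow(419, Rational(1, 2))))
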